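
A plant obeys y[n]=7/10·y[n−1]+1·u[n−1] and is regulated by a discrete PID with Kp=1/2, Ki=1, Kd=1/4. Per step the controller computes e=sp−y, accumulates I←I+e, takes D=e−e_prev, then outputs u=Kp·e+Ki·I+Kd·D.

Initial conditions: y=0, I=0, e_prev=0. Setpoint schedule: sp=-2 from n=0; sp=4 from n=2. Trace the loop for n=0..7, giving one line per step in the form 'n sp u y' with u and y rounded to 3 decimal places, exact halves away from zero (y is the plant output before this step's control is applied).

0 -2 -3.500 0.000
1 -2 1.125 -3.500
2 4 8.444 -1.325
3 4 -2.660 7.516
4 4 4.635 2.602
5 4 -1.941 6.456
6 4 3.352 2.579
7 4 -0.709 5.157

(exact arithmetic carried between steps; '≈' marks a value shown rounded to 6 d.p. or computed from one; I and e_prev carry over from the previous line; the table rounds u and y to 3 d.p., halves away from zero)
n=0: y=0, sp=-2, e=sp−y=-2; I=-2, D=e−e_prev=-2; u=1/2·(-2)+1·(-2)+1/4·(-2)=-3.5; next y=7/10·0+1·(-3.5)=-3.5
n=1: y=-3.5, sp=-2, e=sp−y=1.5; I=-0.5, D=e−e_prev=3.5; u=1/2·1.5+1·(-0.5)+1/4·3.5=1.125; next y=7/10·(-3.5)+1·1.125=-1.325
n=2: y=-1.325, sp=4, e=sp−y=5.325; I=4.825, D=e−e_prev=3.825; u=1/2·5.325+1·4.825+1/4·3.825=8.44375; next y=7/10·(-1.325)+1·8.44375=7.51625
n=3: y=7.51625, sp=4, e=sp−y=-3.51625; I=1.30875, D=e−e_prev=-8.84125; u=1/2·(-3.51625)+1·1.30875+1/4·(-8.84125)≈-2.659688; next y=7/10·7.51625+1·(-2.659688)≈2.601688
n=4: y≈2.601688, sp=4, e=sp−y≈1.398313; I≈2.707063, D=e−e_prev≈4.914563; u=1/2·1.398313+1·2.707063+1/4·4.914563≈4.634859; next y=7/10·2.601688+1·4.634859≈6.456041
n=5: y≈6.456041, sp=4, e=sp−y≈-2.456041; I≈0.251022, D=e−e_prev≈-3.854353; u=1/2·(-2.456041)+1·0.251022+1/4·(-3.854353)≈-1.940587; next y=7/10·6.456041+1·(-1.940587)≈2.578642
n=6: y≈2.578642, sp=4, e=sp−y≈1.421358; I≈1.672380, D=e−e_prev≈3.877399; u=1/2·1.421358+1·1.672380+1/4·3.877399≈3.352409; next y=7/10·2.578642+1·3.352409≈5.157458
n=7: y≈5.157458, sp=4, e=sp−y≈-1.157458; I≈0.514922, D=e−e_prev≈-2.578817; u=1/2·(-1.157458)+1·0.514922+1/4·(-2.578817)≈-0.708511; next y=7/10·5.157458+1·(-0.708511)≈2.901709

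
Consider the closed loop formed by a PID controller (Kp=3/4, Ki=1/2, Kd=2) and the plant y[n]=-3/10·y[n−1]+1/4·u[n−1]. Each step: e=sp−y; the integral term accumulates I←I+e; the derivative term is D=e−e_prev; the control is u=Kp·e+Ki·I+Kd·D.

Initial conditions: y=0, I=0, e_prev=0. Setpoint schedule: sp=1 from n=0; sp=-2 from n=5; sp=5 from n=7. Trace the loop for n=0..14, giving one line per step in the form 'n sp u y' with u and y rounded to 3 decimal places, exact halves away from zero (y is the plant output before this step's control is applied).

0 1 3.250 0.000
1 1 -0.891 0.813
2 1 4.985 -0.466
3 1 -2.861 1.386
4 1 8.832 -1.131
5 -2 -16.841 2.547
6 -2 18.687 -4.974
7 5 -8.319 6.164
8 5 32.178 -3.929
9 5 -26.288 9.223
10 5 58.232 -9.339
11 5 -58.494 17.360
12 5 109.595 -19.831
13 5 -125.205 33.348
14 5 209.605 -41.306

(exact arithmetic carried between steps; '≈' marks a value shown rounded to 6 d.p. or computed from one; I and e_prev carry over from the previous line; the table rounds u and y to 3 d.p., halves away from zero)
n=0: y=0, sp=1, e=sp−y=1; I=1, D=e−e_prev=1; u=3/4·1+1/2·1+2·1=3.25; next y=-3/10·0+1/4·3.25=0.8125
n=1: y=0.8125, sp=1, e=sp−y=0.1875; I=1.1875, D=e−e_prev=-0.8125; u=3/4·0.1875+1/2·1.1875+2·(-0.8125)=-0.890625; next y=-3/10·0.8125+1/4·(-0.890625)≈-0.466406
n=2: y≈-0.466406, sp=1, e=sp−y≈1.466406; I≈2.653906, D=e−e_prev≈1.278906; u=3/4·1.466406+1/2·2.653906+2·1.278906≈4.984570; next y=-3/10·(-0.466406)+1/4·4.984570≈1.386064
n=3: y≈1.386064, sp=1, e=sp−y≈-0.386064; I≈2.267842, D=e−e_prev≈-1.852471; u=3/4·(-0.386064)+1/2·2.267842+2·(-1.852471)≈-2.860569; next y=-3/10·1.386064+1/4·(-2.860569)≈-1.130962
n=4: y≈-1.130962, sp=1, e=sp−y≈2.130962; I≈4.398803, D=e−e_prev≈2.517026; u=3/4·2.130962+1/2·4.398803+2·2.517026≈8.831675; next y=-3/10·(-1.130962)+1/4·8.831675≈2.547207
n=5: y≈2.547207, sp=-2, e=sp−y≈-4.547207; I≈-0.148404, D=e−e_prev≈-6.678169; u=3/4·(-4.547207)+1/2·(-0.148404)+2·(-6.678169)≈-16.840945; next y=-3/10·2.547207+1/4·(-16.840945)≈-4.974398
n=6: y≈-4.974398, sp=-2, e=sp−y≈2.974398; I≈2.825995, D=e−e_prev≈7.521606; u=3/4·2.974398+1/2·2.825995+2·7.521606≈18.687007; next y=-3/10·(-4.974398)+1/4·18.687007≈6.164071
n=7: y≈6.164071, sp=5, e=sp−y≈-1.164071; I≈1.661923, D=e−e_prev≈-4.138470; u=3/4·(-1.164071)+1/2·1.661923+2·(-4.138470)≈-8.319031; next y=-3/10·6.164071+1/4·(-8.319031)≈-3.928979
n=8: y≈-3.928979, sp=5, e=sp−y≈8.928979; I≈10.590902, D=e−e_prev≈10.093050; u=3/4·8.928979+1/2·10.590902+2·10.093050≈32.178286; next y=-3/10·(-3.928979)+1/4·32.178286≈9.223265
n=9: y≈9.223265, sp=5, e=sp−y≈-4.223265; I≈6.367637, D=e−e_prev≈-13.152244; u=3/4·(-4.223265)+1/2·6.367637+2·(-13.152244)≈-26.288119; next y=-3/10·9.223265+1/4·(-26.288119)≈-9.339009
n=10: y≈-9.339009, sp=5, e=sp−y≈14.339009; I≈20.706646, D=e−e_prev≈18.562275; u=3/4·14.339009+1/2·20.706646+2·18.562275≈58.232130; next y=-3/10·(-9.339009)+1/4·58.232130≈17.359735
n=11: y≈17.359735, sp=5, e=sp−y≈-12.359735; I≈8.346911, D=e−e_prev≈-26.698745; u=3/4·(-12.359735)+1/2·8.346911+2·(-26.698745)≈-58.493835; next y=-3/10·17.359735+1/4·(-58.493835)≈-19.831379
n=12: y≈-19.831379, sp=5, e=sp−y≈24.831379; I≈33.178291, D=e−e_prev≈37.191115; u=3/4·24.831379+1/2·33.178291+2·37.191115≈109.594909; next y=-3/10·(-19.831379)+1/4·109.594909≈33.348141
n=13: y≈33.348141, sp=5, e=sp−y≈-28.348141; I≈4.830149, D=e−e_prev≈-53.179521; u=3/4·(-28.348141)+1/2·4.830149+2·(-53.179521)≈-125.205072; next y=-3/10·33.348141+1/4·(-125.205072)≈-41.305710
n=14: y≈-41.305710, sp=5, e=sp−y≈46.305710; I≈51.135860, D=e−e_prev≈74.653852; u=3/4·46.305710+1/2·51.135860+2·74.653852≈209.604916; next y=-3/10·(-41.305710)+1/4·209.604916≈64.792942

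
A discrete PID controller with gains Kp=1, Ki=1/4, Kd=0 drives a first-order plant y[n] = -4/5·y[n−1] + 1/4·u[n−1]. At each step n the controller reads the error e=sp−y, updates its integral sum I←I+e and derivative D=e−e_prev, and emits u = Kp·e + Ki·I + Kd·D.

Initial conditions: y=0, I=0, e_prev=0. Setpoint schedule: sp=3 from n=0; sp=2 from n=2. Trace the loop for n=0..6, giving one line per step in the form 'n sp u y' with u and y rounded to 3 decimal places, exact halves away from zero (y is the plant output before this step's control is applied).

0 3 3.750 0.000
1 3 3.328 0.938
2 2 3.663 0.082
3 2 3.182 0.850
4 2 4.388 0.115
5 2 3.748 1.005
6 2 5.086 0.133

(exact arithmetic carried between steps; '≈' marks a value shown rounded to 6 d.p. or computed from one; I and e_prev carry over from the previous line; the table rounds u and y to 3 d.p., halves away from zero)
n=0: y=0, sp=3, e=sp−y=3; I=3, D=e−e_prev=3; u=1·3+1/4·3+0·3=3.75; next y=-4/5·0+1/4·3.75=0.9375
n=1: y=0.9375, sp=3, e=sp−y=2.0625; I=5.0625, D=e−e_prev=-0.9375; u=1·2.0625+1/4·5.0625+0·(-0.9375)=3.328125; next y=-4/5·0.9375+1/4·3.328125≈0.082031
n=2: y≈0.082031, sp=2, e=sp−y≈1.917969; I≈6.980469, D=e−e_prev≈-0.144531; u=1·1.917969+1/4·6.980469+0·(-0.144531)≈3.663086; next y=-4/5·0.082031+1/4·3.663086≈0.850146
n=3: y≈0.850146, sp=2, e=sp−y≈1.149854; I≈8.130322, D=e−e_prev≈-0.768115; u=1·1.149854+1/4·8.130322+0·(-0.768115)≈3.182434; next y=-4/5·0.850146+1/4·3.182434≈0.115491
n=4: y≈0.115491, sp=2, e=sp−y≈1.884509; I≈10.014831, D=e−e_prev≈0.734655; u=1·1.884509+1/4·10.014831+0·0.734655≈4.388216; next y=-4/5·0.115491+1/4·4.388216≈1.004661
n=5: y≈1.004661, sp=2, e=sp−y≈0.995339; I≈11.010170, D=e−e_prev≈-0.889170; u=1·0.995339+1/4·11.010170+0·(-0.889170)≈3.747881; next y=-4/5·1.004661+1/4·3.747881≈0.133242
n=6: y≈0.133242, sp=2, e=sp−y≈1.866758; I≈12.876928, D=e−e_prev≈0.871420; u=1·1.866758+1/4·12.876928+0·0.871420≈5.085991; next y=-4/5·0.133242+1/4·5.085991≈1.164904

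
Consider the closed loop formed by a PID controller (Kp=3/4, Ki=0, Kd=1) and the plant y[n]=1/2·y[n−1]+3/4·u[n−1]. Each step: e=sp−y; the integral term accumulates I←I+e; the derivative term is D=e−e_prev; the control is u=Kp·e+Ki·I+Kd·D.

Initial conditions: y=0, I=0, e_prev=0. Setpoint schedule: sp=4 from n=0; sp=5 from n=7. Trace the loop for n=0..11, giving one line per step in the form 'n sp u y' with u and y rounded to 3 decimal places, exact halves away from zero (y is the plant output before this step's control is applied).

(exact arithmetic carried between steps; '≈' marks a value shown rounded to 6 d.p. or computed from one; I and e_prev carry over from the previous line; the table rounds u and y to 3 d.p., halves away from zero)
n=0: y=0, sp=4, e=sp−y=4; I=4, D=e−e_prev=4; u=3/4·4+0·4+1·4=7; next y=1/2·0+3/4·7=5.25
n=1: y=5.25, sp=4, e=sp−y=-1.25; I=2.75, D=e−e_prev=-5.25; u=3/4·(-1.25)+0·2.75+1·(-5.25)=-6.1875; next y=1/2·5.25+3/4·(-6.1875)=-2.015625
n=2: y=-2.015625, sp=4, e=sp−y=6.015625; I=8.765625, D=e−e_prev=7.265625; u=3/4·6.015625+0·8.765625+1·7.265625≈11.777344; next y=1/2·(-2.015625)+3/4·11.777344≈7.825195
n=3: y≈7.825195, sp=4, e=sp−y≈-3.825195; I≈4.940430, D=e−e_prev≈-9.840820; u=3/4·(-3.825195)+0·4.940430+1·(-9.840820)≈-12.709717; next y=1/2·7.825195+3/4·(-12.709717)≈-5.619690
n=4: y≈-5.619690, sp=4, e=sp−y≈9.619690; I≈14.560120, D=e−e_prev≈13.444885; u=3/4·9.619690+0·14.560120+1·13.444885≈20.659653; next y=1/2·(-5.619690)+3/4·20.659653≈12.684895
n=5: y≈12.684895, sp=4, e=sp−y≈-8.684895; I≈5.875225, D=e−e_prev≈-18.304585; u=3/4·(-8.684895)+0·5.875225+1·(-18.304585)≈-24.818255; next y=1/2·12.684895+3/4·(-24.818255)≈-12.271244
n=6: y≈-12.271244, sp=4, e=sp−y≈16.271244; I≈22.146469, D=e−e_prev≈24.956139; u=3/4·16.271244+0·22.146469+1·24.956139≈37.159572; next y=1/2·(-12.271244)+3/4·37.159572≈21.734057
n=7: y≈21.734057, sp=5, e=sp−y≈-16.734057; I≈5.412412, D=e−e_prev≈-33.005301; u=3/4·(-16.734057)+0·5.412412+1·(-33.005301)≈-45.555844; next y=1/2·21.734057+3/4·(-45.555844)≈-23.299854
n=8: y≈-23.299854, sp=5, e=sp−y≈28.299854; I≈33.712267, D=e−e_prev≈45.033911; u=3/4·28.299854+0·33.712267+1·45.033911≈66.258802; next y=1/2·(-23.299854)+3/4·66.258802≈38.044174
n=9: y≈38.044174, sp=5, e=sp−y≈-33.044174; I≈0.668092, D=e−e_prev≈-61.344029; u=3/4·(-33.044174)+0·0.668092+1·(-61.344029)≈-86.127160; next y=1/2·38.044174+3/4·(-86.127160)≈-45.573283
n=10: y≈-45.573283, sp=5, e=sp−y≈50.573283; I≈51.241375, D=e−e_prev≈83.617457; u=3/4·50.573283+0·51.241375+1·83.617457≈121.547419; next y=1/2·(-45.573283)+3/4·121.547419≈68.373923
n=11: y≈68.373923, sp=5, e=sp−y≈-63.373923; I≈-12.132548, D=e−e_prev≈-113.947205; u=3/4·(-63.373923)+0·(-12.132548)+1·(-113.947205)≈-161.477648; next y=1/2·68.373923+3/4·(-161.477648)≈-86.921274

0 4 7.000 0.000
1 4 -6.188 5.250
2 4 11.777 -2.016
3 4 -12.710 7.825
4 4 20.660 -5.620
5 4 -24.818 12.685
6 4 37.160 -12.271
7 5 -45.556 21.734
8 5 66.259 -23.300
9 5 -86.127 38.044
10 5 121.547 -45.573
11 5 -161.478 68.374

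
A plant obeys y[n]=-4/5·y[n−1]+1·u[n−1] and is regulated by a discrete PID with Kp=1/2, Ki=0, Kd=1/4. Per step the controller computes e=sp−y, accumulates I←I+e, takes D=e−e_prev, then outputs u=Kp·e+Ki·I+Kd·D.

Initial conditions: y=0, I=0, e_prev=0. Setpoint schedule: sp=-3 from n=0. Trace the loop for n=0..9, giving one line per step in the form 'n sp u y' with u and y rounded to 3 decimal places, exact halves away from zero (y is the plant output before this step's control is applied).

(exact arithmetic carried between steps; '≈' marks a value shown rounded to 6 d.p. or computed from one; I and e_prev carry over from the previous line; the table rounds u and y to 3 d.p., halves away from zero)
n=0: y=0, sp=-3, e=sp−y=-3; I=-3, D=e−e_prev=-3; u=1/2·(-3)+0·(-3)+1/4·(-3)=-2.25; next y=-4/5·0+1·(-2.25)=-2.25
n=1: y=-2.25, sp=-3, e=sp−y=-0.75; I=-3.75, D=e−e_prev=2.25; u=1/2·(-0.75)+0·(-3.75)+1/4·2.25=0.1875; next y=-4/5·(-2.25)+1·0.1875=1.9875
n=2: y=1.9875, sp=-3, e=sp−y=-4.9875; I=-8.7375, D=e−e_prev=-4.2375; u=1/2·(-4.9875)+0·(-8.7375)+1/4·(-4.2375)=-3.553125; next y=-4/5·1.9875+1·(-3.553125)=-5.143125
n=3: y=-5.143125, sp=-3, e=sp−y=2.143125; I=-6.594375, D=e−e_prev=7.130625; u=1/2·2.143125+0·(-6.594375)+1/4·7.130625≈2.854219; next y=-4/5·(-5.143125)+1·2.854219≈6.968719
n=4: y≈6.968719, sp=-3, e=sp−y≈-9.968719; I≈-16.563094, D=e−e_prev≈-12.111844; u=1/2·(-9.968719)+0·(-16.563094)+1/4·(-12.111844)≈-8.012320; next y=-4/5·6.968719+1·(-8.012320)≈-13.587295
n=5: y≈-13.587295, sp=-3, e=sp−y≈10.587295; I≈-5.975798, D=e−e_prev≈20.556014; u=1/2·10.587295+0·(-5.975798)+1/4·20.556014≈10.432651; next y=-4/5·(-13.587295)+1·10.432651≈21.302487
n=6: y≈21.302487, sp=-3, e=sp−y≈-24.302487; I≈-30.278286, D=e−e_prev≈-34.889783; u=1/2·(-24.302487)+0·(-30.278286)+1/4·(-34.889783)≈-20.873689; next y=-4/5·21.302487+1·(-20.873689)≈-37.915679
n=7: y≈-37.915679, sp=-3, e=sp−y≈34.915679; I≈4.637393, D=e−e_prev≈59.218167; u=1/2·34.915679+0·4.637393+1/4·59.218167≈32.262381; next y=-4/5·(-37.915679)+1·32.262381≈62.594925
n=8: y≈62.594925, sp=-3, e=sp−y≈-65.594925; I≈-60.957531, D=e−e_prev≈-100.510604; u=1/2·(-65.594925)+0·(-60.957531)+1/4·(-100.510604)≈-57.925113; next y=-4/5·62.594925+1·(-57.925113)≈-108.001053
n=9: y≈-108.001053, sp=-3, e=sp−y≈105.001053; I≈44.043522, D=e−e_prev≈170.595978; u=1/2·105.001053+0·44.043522+1/4·170.595978≈95.149521; next y=-4/5·(-108.001053)+1·95.149521≈181.550364

0 -3 -2.250 0.000
1 -3 0.188 -2.250
2 -3 -3.553 1.988
3 -3 2.854 -5.143
4 -3 -8.012 6.969
5 -3 10.433 -13.587
6 -3 -20.874 21.302
7 -3 32.262 -37.916
8 -3 -57.925 62.595
9 -3 95.150 -108.001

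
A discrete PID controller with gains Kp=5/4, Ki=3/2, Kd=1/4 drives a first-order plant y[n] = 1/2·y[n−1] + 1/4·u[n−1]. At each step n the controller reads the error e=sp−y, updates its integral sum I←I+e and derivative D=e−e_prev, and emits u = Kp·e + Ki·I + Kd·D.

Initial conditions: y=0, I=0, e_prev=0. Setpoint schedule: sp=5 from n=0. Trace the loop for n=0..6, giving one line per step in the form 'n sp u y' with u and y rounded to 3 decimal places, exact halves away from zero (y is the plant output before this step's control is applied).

(exact arithmetic carried between steps; '≈' marks a value shown rounded to 6 d.p. or computed from one; I and e_prev carry over from the previous line; the table rounds u and y to 3 d.p., halves away from zero)
n=0: y=0, sp=5, e=sp−y=5; I=5, D=e−e_prev=5; u=5/4·5+3/2·5+1/4·5=15; next y=1/2·0+1/4·15=3.75
n=1: y=3.75, sp=5, e=sp−y=1.25; I=6.25, D=e−e_prev=-3.75; u=5/4·1.25+3/2·6.25+1/4·(-3.75)=10; next y=1/2·3.75+1/4·10=4.375
n=2: y=4.375, sp=5, e=sp−y=0.625; I=6.875, D=e−e_prev=-0.625; u=5/4·0.625+3/2·6.875+1/4·(-0.625)=10.9375; next y=1/2·4.375+1/4·10.9375=4.921875
n=3: y=4.921875, sp=5, e=sp−y=0.078125; I=6.953125, D=e−e_prev=-0.546875; u=5/4·0.078125+3/2·6.953125+1/4·(-0.546875)=10.390625; next y=1/2·4.921875+1/4·10.390625≈5.058594
n=4: y≈5.058594, sp=5, e=sp−y≈-0.058594; I≈6.894531, D=e−e_prev≈-0.136719; u=5/4·(-0.058594)+3/2·6.894531+1/4·(-0.136719)≈10.234375; next y=1/2·5.058594+1/4·10.234375≈5.087891
n=5: y≈5.087891, sp=5, e=sp−y≈-0.087891; I≈6.806641, D=e−e_prev≈-0.029297; u=5/4·(-0.087891)+3/2·6.806641+1/4·(-0.029297)≈10.092773; next y=1/2·5.087891+1/4·10.092773≈5.067139
n=6: y≈5.067139, sp=5, e=sp−y≈-0.067139; I≈6.739502, D=e−e_prev≈0.020752; u=5/4·(-0.067139)+3/2·6.739502+1/4·0.020752≈10.030518; next y=1/2·5.067139+1/4·10.030518≈5.041199

0 5 15.000 0.000
1 5 10.000 3.750
2 5 10.938 4.375
3 5 10.391 4.922
4 5 10.234 5.059
5 5 10.093 5.088
6 5 10.031 5.067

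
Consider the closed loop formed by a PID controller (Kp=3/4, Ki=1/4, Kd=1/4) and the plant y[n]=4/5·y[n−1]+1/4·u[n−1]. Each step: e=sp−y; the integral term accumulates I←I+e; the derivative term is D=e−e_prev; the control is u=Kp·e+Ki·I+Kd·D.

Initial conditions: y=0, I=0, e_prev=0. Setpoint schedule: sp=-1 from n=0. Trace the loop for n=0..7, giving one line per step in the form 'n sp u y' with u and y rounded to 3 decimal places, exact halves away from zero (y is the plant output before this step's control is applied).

0 -1 -1.250 0.000
1 -1 -0.859 -0.313
2 -1 -0.919 -0.465
3 -1 -0.920 -0.602
4 -1 -0.917 -0.711
5 -1 -0.908 -0.798
6 -1 -0.896 -0.865
7 -1 -0.883 -0.916

(exact arithmetic carried between steps; '≈' marks a value shown rounded to 6 d.p. or computed from one; I and e_prev carry over from the previous line; the table rounds u and y to 3 d.p., halves away from zero)
n=0: y=0, sp=-1, e=sp−y=-1; I=-1, D=e−e_prev=-1; u=3/4·(-1)+1/4·(-1)+1/4·(-1)=-1.25; next y=4/5·0+1/4·(-1.25)=-0.3125
n=1: y=-0.3125, sp=-1, e=sp−y=-0.6875; I=-1.6875, D=e−e_prev=0.3125; u=3/4·(-0.6875)+1/4·(-1.6875)+1/4·0.3125=-0.859375; next y=4/5·(-0.3125)+1/4·(-0.859375)≈-0.464844
n=2: y≈-0.464844, sp=-1, e=sp−y≈-0.535156; I≈-2.222656, D=e−e_prev≈0.152344; u=3/4·(-0.535156)+1/4·(-2.222656)+1/4·0.152344≈-0.918945; next y=4/5·(-0.464844)+1/4·(-0.918945)≈-0.601611
n=3: y≈-0.601611, sp=-1, e=sp−y≈-0.398389; I≈-2.621045, D=e−e_prev≈0.136768; u=3/4·(-0.398389)+1/4·(-2.621045)+1/4·0.136768≈-0.919861; next y=4/5·(-0.601611)+1/4·(-0.919861)≈-0.711254
n=4: y≈-0.711254, sp=-1, e=sp−y≈-0.288746; I≈-2.909791, D=e−e_prev≈0.109643; u=3/4·(-0.288746)+1/4·(-2.909791)+1/4·0.109643≈-0.916596; next y=4/5·(-0.711254)+1/4·(-0.916596)≈-0.798152
n=5: y≈-0.798152, sp=-1, e=sp−y≈-0.201848; I≈-3.111638, D=e−e_prev≈0.086898; u=3/4·(-0.201848)+1/4·(-3.111638)+1/4·0.086898≈-0.907571; next y=4/5·(-0.798152)+1/4·(-0.907571)≈-0.865415
n=6: y≈-0.865415, sp=-1, e=sp−y≈-0.134585; I≈-3.246224, D=e−e_prev≈0.067262; u=3/4·(-0.134585)+1/4·(-3.246224)+1/4·0.067262≈-0.895679; next y=4/5·(-0.865415)+1/4·(-0.895679)≈-0.916252
n=7: y≈-0.916252, sp=-1, e=sp−y≈-0.083748; I≈-3.329972, D=e−e_prev≈0.050837; u=3/4·(-0.083748)+1/4·(-3.329972)+1/4·0.050837≈-0.882595; next y=4/5·(-0.916252)+1/4·(-0.882595)≈-0.953650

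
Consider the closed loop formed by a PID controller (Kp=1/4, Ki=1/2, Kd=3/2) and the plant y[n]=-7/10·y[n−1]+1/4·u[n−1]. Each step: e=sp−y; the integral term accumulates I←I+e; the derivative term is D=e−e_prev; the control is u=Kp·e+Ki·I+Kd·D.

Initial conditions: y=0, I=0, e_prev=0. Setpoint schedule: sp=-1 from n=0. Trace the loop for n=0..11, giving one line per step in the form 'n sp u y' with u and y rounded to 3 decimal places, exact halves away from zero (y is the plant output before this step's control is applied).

0 -1 -2.250 0.000
1 -1 0.016 -0.563
2 -1 -3.207 0.398
3 -1 0.859 -1.080
4 -1 -5.932 0.971
5 -1 3.210 -2.163
6 -1 -10.987 2.316
7 -1 9.113 -4.368
8 -1 -21.064 5.336
9 -1 22.584 -9.001
10 -1 -42.056 11.947
11 -1 52.247 -18.877

(exact arithmetic carried between steps; '≈' marks a value shown rounded to 6 d.p. or computed from one; I and e_prev carry over from the previous line; the table rounds u and y to 3 d.p., halves away from zero)
n=0: y=0, sp=-1, e=sp−y=-1; I=-1, D=e−e_prev=-1; u=1/4·(-1)+1/2·(-1)+3/2·(-1)=-2.25; next y=-7/10·0+1/4·(-2.25)=-0.5625
n=1: y=-0.5625, sp=-1, e=sp−y=-0.4375; I=-1.4375, D=e−e_prev=0.5625; u=1/4·(-0.4375)+1/2·(-1.4375)+3/2·0.5625=0.015625; next y=-7/10·(-0.5625)+1/4·0.015625≈0.397656
n=2: y≈0.397656, sp=-1, e=sp−y≈-1.397656; I≈-2.835156, D=e−e_prev≈-0.960156; u=1/4·(-1.397656)+1/2·(-2.835156)+3/2·(-0.960156)≈-3.207227; next y=-7/10·0.397656+1/4·(-3.207227)≈-1.080166
n=3: y≈-1.080166, sp=-1, e=sp−y≈0.080166; I≈-2.754990, D=e−e_prev≈1.477822; u=1/4·0.080166+1/2·(-2.754990)+3/2·1.477822≈0.859280; next y=-7/10·(-1.080166)+1/4·0.859280≈0.970936
n=4: y≈0.970936, sp=-1, e=sp−y≈-1.970936; I≈-4.725926, D=e−e_prev≈-2.051102; u=1/4·(-1.970936)+1/2·(-4.725926)+3/2·(-2.051102)≈-5.932350; next y=-7/10·0.970936+1/4·(-5.932350)≈-2.162743
n=5: y≈-2.162743, sp=-1, e=sp−y≈1.162743; I≈-3.563183, D=e−e_prev≈3.133679; u=1/4·1.162743+1/2·(-3.563183)+3/2·3.133679≈3.209613; next y=-7/10·(-2.162743)+1/4·3.209613≈2.316323
n=6: y≈2.316323, sp=-1, e=sp−y≈-3.316323; I≈-6.879507, D=e−e_prev≈-4.479066; u=1/4·(-3.316323)+1/2·(-6.879507)+3/2·(-4.479066)≈-10.987433; next y=-7/10·2.316323+1/4·(-10.987433)≈-4.368285
n=7: y≈-4.368285, sp=-1, e=sp−y≈3.368285; I≈-3.511222, D=e−e_prev≈6.684608; u=1/4·3.368285+1/2·(-3.511222)+3/2·6.684608≈9.113372; next y=-7/10·(-4.368285)+1/4·9.113372≈5.336142
n=8: y≈5.336142, sp=-1, e=sp−y≈-6.336142; I≈-9.847364, D=e−e_prev≈-9.704427; u=1/4·(-6.336142)+1/2·(-9.847364)+3/2·(-9.704427)≈-21.064358; next y=-7/10·5.336142+1/4·(-21.064358)≈-9.001389
n=9: y≈-9.001389, sp=-1, e=sp−y≈8.001389; I≈-1.845975, D=e−e_prev≈14.337531; u=1/4·8.001389+1/2·(-1.845975)+3/2·14.337531≈22.583656; next y=-7/10·(-9.001389)+1/4·22.583656≈11.946886
n=10: y≈11.946886, sp=-1, e=sp−y≈-12.946886; I≈-14.792862, D=e−e_prev≈-20.948275; u=1/4·(-12.946886)+1/2·(-14.792862)+3/2·(-20.948275)≈-42.055565; next y=-7/10·11.946886+1/4·(-42.055565)≈-18.876712
n=11: y≈-18.876712, sp=-1, e=sp−y≈17.876712; I≈3.083850, D=e−e_prev≈30.823598; u=1/4·17.876712+1/2·3.083850+3/2·30.823598≈52.246500; next y=-7/10·(-18.876712)+1/4·52.246500≈26.275323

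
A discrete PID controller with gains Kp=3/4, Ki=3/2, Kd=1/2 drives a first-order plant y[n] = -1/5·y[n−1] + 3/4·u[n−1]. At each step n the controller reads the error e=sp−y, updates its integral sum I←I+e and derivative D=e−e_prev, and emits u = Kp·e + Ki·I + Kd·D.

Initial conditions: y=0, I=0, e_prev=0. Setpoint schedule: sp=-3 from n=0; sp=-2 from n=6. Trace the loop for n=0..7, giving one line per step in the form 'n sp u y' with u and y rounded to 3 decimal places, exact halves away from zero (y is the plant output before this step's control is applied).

(exact arithmetic carried between steps; '≈' marks a value shown rounded to 6 d.p. or computed from one; I and e_prev carry over from the previous line; the table rounds u and y to 3 d.p., halves away from zero)
n=0: y=0, sp=-3, e=sp−y=-3; I=-3, D=e−e_prev=-3; u=3/4·(-3)+3/2·(-3)+1/2·(-3)=-8.25; next y=-1/5·0+3/4·(-8.25)=-6.1875
n=1: y=-6.1875, sp=-3, e=sp−y=3.1875; I=0.1875, D=e−e_prev=6.1875; u=3/4·3.1875+3/2·0.1875+1/2·6.1875=5.765625; next y=-1/5·(-6.1875)+3/4·5.765625≈5.561719
n=2: y≈5.561719, sp=-3, e=sp−y≈-8.561719; I≈-8.374219, D=e−e_prev≈-11.749219; u=3/4·(-8.561719)+3/2·(-8.374219)+1/2·(-11.749219)≈-24.857227; next y=-1/5·5.561719+3/4·(-24.857227)≈-19.755264
n=3: y≈-19.755264, sp=-3, e=sp−y≈16.755264; I≈8.381045, D=e−e_prev≈25.316982; u=3/4·16.755264+3/2·8.381045+1/2·25.316982≈37.796506; next y=-1/5·(-19.755264)+3/4·37.796506≈32.298432
n=4: y≈32.298432, sp=-3, e=sp−y≈-35.298432; I≈-26.917388, D=e−e_prev≈-52.053696; u=3/4·(-35.298432)+3/2·(-26.917388)+1/2·(-52.053696)≈-92.876754; next y=-1/5·32.298432+3/4·(-92.876754)≈-76.117252
n=5: y≈-76.117252, sp=-3, e=sp−y≈73.117252; I≈46.199864, D=e−e_prev≈108.415684; u=3/4·73.117252+3/2·46.199864+1/2·108.415684≈178.345578; next y=-1/5·(-76.117252)+3/4·178.345578≈148.982633
n=6: y≈148.982633, sp=-2, e=sp−y≈-150.982633; I≈-104.782769, D=e−e_prev≈-224.099885; u=3/4·(-150.982633)+3/2·(-104.782769)+1/2·(-224.099885)≈-382.461072; next y=-1/5·148.982633+3/4·(-382.461072)≈-316.642330
n=7: y≈-316.642330, sp=-2, e=sp−y≈314.642330; I≈209.859561, D=e−e_prev≈465.624964; u=3/4·314.642330+3/2·209.859561+1/2·465.624964≈783.583572; next y=-1/5·(-316.642330)+3/4·783.583572≈651.016145

0 -3 -8.250 0.000
1 -3 5.766 -6.188
2 -3 -24.857 5.562
3 -3 37.797 -19.755
4 -3 -92.877 32.298
5 -3 178.346 -76.117
6 -2 -382.461 148.983
7 -2 783.584 -316.642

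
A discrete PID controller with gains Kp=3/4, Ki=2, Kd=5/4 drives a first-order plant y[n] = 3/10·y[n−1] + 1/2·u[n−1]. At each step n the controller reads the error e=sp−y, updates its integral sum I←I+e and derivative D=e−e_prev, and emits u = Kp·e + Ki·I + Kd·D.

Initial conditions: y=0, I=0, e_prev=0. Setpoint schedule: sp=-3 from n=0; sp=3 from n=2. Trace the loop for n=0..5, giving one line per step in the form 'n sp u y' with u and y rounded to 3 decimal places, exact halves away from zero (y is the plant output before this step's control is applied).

0 -3 -12.000 0.000
1 -3 9.750 -6.000
2 3 -4.050 3.075
3 3 16.354 -1.103
4 3 -16.458 7.846
5 3 39.920 -5.875

(exact arithmetic carried between steps; '≈' marks a value shown rounded to 6 d.p. or computed from one; I and e_prev carry over from the previous line; the table rounds u and y to 3 d.p., halves away from zero)
n=0: y=0, sp=-3, e=sp−y=-3; I=-3, D=e−e_prev=-3; u=3/4·(-3)+2·(-3)+5/4·(-3)=-12; next y=3/10·0+1/2·(-12)=-6
n=1: y=-6, sp=-3, e=sp−y=3; I=0, D=e−e_prev=6; u=3/4·3+2·0+5/4·6=9.75; next y=3/10·(-6)+1/2·9.75=3.075
n=2: y=3.075, sp=3, e=sp−y=-0.075; I=-0.075, D=e−e_prev=-3.075; u=3/4·(-0.075)+2·(-0.075)+5/4·(-3.075)=-4.05; next y=3/10·3.075+1/2·(-4.05)=-1.1025
n=3: y=-1.1025, sp=3, e=sp−y=4.1025; I=4.0275, D=e−e_prev=4.1775; u=3/4·4.1025+2·4.0275+5/4·4.1775=16.35375; next y=3/10·(-1.1025)+1/2·16.35375=7.846125
n=4: y=7.846125, sp=3, e=sp−y=-4.846125; I=-0.818625, D=e−e_prev=-8.948625; u=3/4·(-4.846125)+2·(-0.818625)+5/4·(-8.948625)=-16.457625; next y=3/10·7.846125+1/2·(-16.457625)=-5.874975
n=5: y=-5.874975, sp=3, e=sp−y=8.874975; I=8.05635, D=e−e_prev=13.7211; u=3/4·8.874975+2·8.05635+5/4·13.7211≈39.920306; next y=3/10·(-5.874975)+1/2·39.920306≈18.197661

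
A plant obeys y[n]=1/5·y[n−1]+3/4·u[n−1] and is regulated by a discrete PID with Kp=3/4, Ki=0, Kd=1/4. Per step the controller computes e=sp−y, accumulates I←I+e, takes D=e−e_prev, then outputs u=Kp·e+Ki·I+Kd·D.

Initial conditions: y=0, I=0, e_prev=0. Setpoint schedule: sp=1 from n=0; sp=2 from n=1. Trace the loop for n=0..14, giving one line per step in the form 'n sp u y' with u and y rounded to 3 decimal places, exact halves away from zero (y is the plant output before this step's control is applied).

0 1 1.000 0.000
1 2 1.000 0.750
2 2 0.788 0.900
3 2 0.954 0.771
4 2 0.823 0.870
5 2 0.926 0.791
6 2 0.845 0.853
7 2 0.909 0.804
8 2 0.858 0.843
9 2 0.898 0.812
10 2 0.867 0.836
11 2 0.892 0.817
12 2 0.872 0.832
13 2 0.888 0.821
14 2 0.875 0.830

(exact arithmetic carried between steps; '≈' marks a value shown rounded to 6 d.p. or computed from one; I and e_prev carry over from the previous line; the table rounds u and y to 3 d.p., halves away from zero)
n=0: y=0, sp=1, e=sp−y=1; I=1, D=e−e_prev=1; u=3/4·1+0·1+1/4·1=1; next y=1/5·0+3/4·1=0.75
n=1: y=0.75, sp=2, e=sp−y=1.25; I=2.25, D=e−e_prev=0.25; u=3/4·1.25+0·2.25+1/4·0.25=1; next y=1/5·0.75+3/4·1=0.9
n=2: y=0.9, sp=2, e=sp−y=1.1; I=3.35, D=e−e_prev=-0.15; u=3/4·1.1+0·3.35+1/4·(-0.15)=0.7875; next y=1/5·0.9+3/4·0.7875=0.770625
n=3: y=0.770625, sp=2, e=sp−y=1.229375; I=4.579375, D=e−e_prev=0.129375; u=3/4·1.229375+0·4.579375+1/4·0.129375=0.954375; next y=1/5·0.770625+3/4·0.954375≈0.869906
n=4: y≈0.869906, sp=2, e=sp−y≈1.130094; I≈5.709469, D=e−e_prev≈-0.099281; u=3/4·1.130094+0·5.709469+1/4·(-0.099281)≈0.82275; next y=1/5·0.869906+3/4·0.82275≈0.791044
n=5: y≈0.791044, sp=2, e=sp−y≈1.208956; I≈6.918425, D=e−e_prev≈0.078863; u=3/4·1.208956+0·6.918425+1/4·0.078863≈0.926433; next y=1/5·0.791044+3/4·0.926433≈0.853033
n=6: y≈0.853033, sp=2, e=sp−y≈1.146967; I≈8.065392, D=e−e_prev≈-0.061990; u=3/4·1.146967+0·8.065392+1/4·(-0.061990)≈0.844728; next y=1/5·0.853033+3/4·0.844728≈0.804152
n=7: y≈0.804152, sp=2, e=sp−y≈1.195848; I≈9.261239, D=e−e_prev≈0.048881; u=3/4·1.195848+0·9.261239+1/4·0.048881≈0.909106; next y=1/5·0.804152+3/4·0.909106≈0.842660
n=8: y≈0.842660, sp=2, e=sp−y≈1.157340; I≈10.418579, D=e−e_prev≈-0.038508; u=3/4·1.157340+0·10.418579+1/4·(-0.038508)≈0.858378; next y=1/5·0.842660+3/4·0.858378≈0.812316
n=9: y≈0.812316, sp=2, e=sp−y≈1.187684; I≈11.606264, D=e−e_prev≈0.030344; u=3/4·1.187684+0·11.606264+1/4·0.030344≈0.898349; next y=1/5·0.812316+3/4·0.898349≈0.836225
n=10: y≈0.836225, sp=2, e=sp−y≈1.163775; I≈12.770039, D=e−e_prev≈-0.023910; u=3/4·1.163775+0·12.770039+1/4·(-0.023910)≈0.866854; next y=1/5·0.836225+3/4·0.866854≈0.817385
n=11: y≈0.817385, sp=2, e=sp−y≈1.182615; I≈13.952653, D=e−e_prev≈0.018840; u=3/4·1.182615+0·13.952653+1/4·0.018840≈0.891671; next y=1/5·0.817385+3/4·0.891671≈0.832230
n=12: y≈0.832230, sp=2, e=sp−y≈1.167770; I≈15.120423, D=e−e_prev≈-0.014845; u=3/4·1.167770+0·15.120423+1/4·(-0.014845)≈0.872116; next y=1/5·0.832230+3/4·0.872116≈0.820533
n=13: y≈0.820533, sp=2, e=sp−y≈1.179467; I≈16.299890, D=e−e_prev≈0.011697; u=3/4·1.179467+0·16.299890+1/4·0.011697≈0.887524; next y=1/5·0.820533+3/4·0.887524≈0.829750
n=14: y≈0.829750, sp=2, e=sp−y≈1.170250; I≈17.470140, D=e−e_prev≈-0.009217; u=3/4·1.170250+0·17.470140+1/4·(-0.009217)≈0.875383; next y=1/5·0.829750+3/4·0.875383≈0.822487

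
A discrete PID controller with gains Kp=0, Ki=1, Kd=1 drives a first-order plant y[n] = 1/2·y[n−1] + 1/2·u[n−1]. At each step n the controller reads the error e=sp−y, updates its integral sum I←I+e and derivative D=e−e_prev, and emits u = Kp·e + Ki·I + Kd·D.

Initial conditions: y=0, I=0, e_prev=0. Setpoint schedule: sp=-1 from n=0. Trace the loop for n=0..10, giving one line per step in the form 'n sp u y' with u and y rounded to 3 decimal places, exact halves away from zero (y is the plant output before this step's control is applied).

(exact arithmetic carried between steps; '≈' marks a value shown rounded to 6 d.p. or computed from one; I and e_prev carry over from the previous line; the table rounds u and y to 3 d.p., halves away from zero)
n=0: y=0, sp=-1, e=sp−y=-1; I=-1, D=e−e_prev=-1; u=0·(-1)+1·(-1)+1·(-1)=-2; next y=1/2·0+1/2·(-2)=-1
n=1: y=-1, sp=-1, e=sp−y=0; I=-1, D=e−e_prev=1; u=0·0+1·(-1)+1·1=0; next y=1/2·(-1)+1/2·0=-0.5
n=2: y=-0.5, sp=-1, e=sp−y=-0.5; I=-1.5, D=e−e_prev=-0.5; u=0·(-0.5)+1·(-1.5)+1·(-0.5)=-2; next y=1/2·(-0.5)+1/2·(-2)=-1.25
n=3: y=-1.25, sp=-1, e=sp−y=0.25; I=-1.25, D=e−e_prev=0.75; u=0·0.25+1·(-1.25)+1·0.75=-0.5; next y=1/2·(-1.25)+1/2·(-0.5)=-0.875
n=4: y=-0.875, sp=-1, e=sp−y=-0.125; I=-1.375, D=e−e_prev=-0.375; u=0·(-0.125)+1·(-1.375)+1·(-0.375)=-1.75; next y=1/2·(-0.875)+1/2·(-1.75)=-1.3125
n=5: y=-1.3125, sp=-1, e=sp−y=0.3125; I=-1.0625, D=e−e_prev=0.4375; u=0·0.3125+1·(-1.0625)+1·0.4375=-0.625; next y=1/2·(-1.3125)+1/2·(-0.625)=-0.96875
n=6: y=-0.96875, sp=-1, e=sp−y=-0.03125; I=-1.09375, D=e−e_prev=-0.34375; u=0·(-0.03125)+1·(-1.09375)+1·(-0.34375)=-1.4375; next y=1/2·(-0.96875)+1/2·(-1.4375)=-1.203125
n=7: y=-1.203125, sp=-1, e=sp−y=0.203125; I=-0.890625, D=e−e_prev=0.234375; u=0·0.203125+1·(-0.890625)+1·0.234375=-0.65625; next y=1/2·(-1.203125)+1/2·(-0.65625)≈-0.929688
n=8: y≈-0.929688, sp=-1, e=sp−y≈-0.070313; I≈-0.960938, D=e−e_prev≈-0.273438; u=0·(-0.070313)+1·(-0.960938)+1·(-0.273438)≈-1.234375; next y=1/2·(-0.929688)+1/2·(-1.234375)≈-1.082031
n=9: y≈-1.082031, sp=-1, e=sp−y≈0.082031; I≈-0.878906, D=e−e_prev≈0.152344; u=0·0.082031+1·(-0.878906)+1·0.152344≈-0.726563; next y=1/2·(-1.082031)+1/2·(-0.726563)≈-0.904297
n=10: y≈-0.904297, sp=-1, e=sp−y≈-0.095703; I≈-0.974609, D=e−e_prev≈-0.177734; u=0·(-0.095703)+1·(-0.974609)+1·(-0.177734)≈-1.152344; next y=1/2·(-0.904297)+1/2·(-1.152344)≈-1.028320

0 -1 -2.000 0.000
1 -1 0.000 -1.000
2 -1 -2.000 -0.500
3 -1 -0.500 -1.250
4 -1 -1.750 -0.875
5 -1 -0.625 -1.313
6 -1 -1.438 -0.969
7 -1 -0.656 -1.203
8 -1 -1.234 -0.930
9 -1 -0.727 -1.082
10 -1 -1.152 -0.904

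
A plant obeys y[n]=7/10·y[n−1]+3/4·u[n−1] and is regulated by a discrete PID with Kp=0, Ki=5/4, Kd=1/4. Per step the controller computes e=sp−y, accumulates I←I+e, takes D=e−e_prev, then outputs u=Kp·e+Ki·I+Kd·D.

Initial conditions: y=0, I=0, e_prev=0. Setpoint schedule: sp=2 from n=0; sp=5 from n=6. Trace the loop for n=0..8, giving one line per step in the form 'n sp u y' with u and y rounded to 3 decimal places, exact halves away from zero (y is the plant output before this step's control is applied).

0 2 3.000 0.000
1 2 1.625 2.250
2 2 1.059 2.794
3 2 0.269 2.750
4 2 0.255 2.126
5 2 0.611 1.680
6 5 5.468 1.634
7 5 3.498 5.245
8 5 2.519 6.295

(exact arithmetic carried between steps; '≈' marks a value shown rounded to 6 d.p. or computed from one; I and e_prev carry over from the previous line; the table rounds u and y to 3 d.p., halves away from zero)
n=0: y=0, sp=2, e=sp−y=2; I=2, D=e−e_prev=2; u=0·2+5/4·2+1/4·2=3; next y=7/10·0+3/4·3=2.25
n=1: y=2.25, sp=2, e=sp−y=-0.25; I=1.75, D=e−e_prev=-2.25; u=0·(-0.25)+5/4·1.75+1/4·(-2.25)=1.625; next y=7/10·2.25+3/4·1.625=2.79375
n=2: y=2.79375, sp=2, e=sp−y=-0.79375; I=0.95625, D=e−e_prev=-0.54375; u=0·(-0.79375)+5/4·0.95625+1/4·(-0.54375)=1.059375; next y=7/10·2.79375+3/4·1.059375≈2.750156
n=3: y≈2.750156, sp=2, e=sp−y≈-0.750156; I≈0.206094, D=e−e_prev≈0.043594; u=0·(-0.750156)+5/4·0.206094+1/4·0.043594≈0.268516; next y=7/10·2.750156+3/4·0.268516≈2.126496
n=4: y≈2.126496, sp=2, e=sp−y≈-0.126496; I≈0.079598, D=e−e_prev≈0.623660; u=0·(-0.126496)+5/4·0.079598+1/4·0.623660≈0.255412; next y=7/10·2.126496+3/4·0.255412≈1.680106
n=5: y≈1.680106, sp=2, e=sp−y≈0.319894; I≈0.399491, D=e−e_prev≈0.446390; u=0·0.319894+5/4·0.399491+1/4·0.446390≈0.610962; next y=7/10·1.680106+3/4·0.610962≈1.634296
n=6: y≈1.634296, sp=5, e=sp−y≈3.365704; I≈3.765196, D=e−e_prev≈3.045811; u=0·3.365704+5/4·3.765196+1/4·3.045811≈5.467947; next y=7/10·1.634296+3/4·5.467947≈5.244967
n=7: y≈5.244967, sp=5, e=sp−y≈-0.244967; I≈3.520228, D=e−e_prev≈-3.610672; u=0·(-0.244967)+5/4·3.520228+1/4·(-3.610672)≈3.497617; next y=7/10·5.244967+3/4·3.497617≈6.294690
n=8: y≈6.294690, sp=5, e=sp−y≈-1.294690; I≈2.225538, D=e−e_prev≈-1.049723; u=0·(-1.294690)+5/4·2.225538+1/4·(-1.049723)≈2.519492; next y=7/10·6.294690+3/4·2.519492≈6.295902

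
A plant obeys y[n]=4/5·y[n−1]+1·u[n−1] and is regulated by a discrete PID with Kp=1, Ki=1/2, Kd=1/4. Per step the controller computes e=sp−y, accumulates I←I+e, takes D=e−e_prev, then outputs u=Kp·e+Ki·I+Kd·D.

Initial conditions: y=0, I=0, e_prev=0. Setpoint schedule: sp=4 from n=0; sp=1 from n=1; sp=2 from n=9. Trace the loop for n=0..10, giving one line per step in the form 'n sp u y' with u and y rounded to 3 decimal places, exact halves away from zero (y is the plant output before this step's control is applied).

(exact arithmetic carried between steps; '≈' marks a value shown rounded to 6 d.p. or computed from one; I and e_prev carry over from the previous line; the table rounds u and y to 3 d.p., halves away from zero)
n=0: y=0, sp=4, e=sp−y=4; I=4, D=e−e_prev=4; u=1·4+1/2·4+1/4·4=7; next y=4/5·0+1·7=7
n=1: y=7, sp=1, e=sp−y=-6; I=-2, D=e−e_prev=-10; u=1·(-6)+1/2·(-2)+1/4·(-10)=-9.5; next y=4/5·7+1·(-9.5)=-3.9
n=2: y=-3.9, sp=1, e=sp−y=4.9; I=2.9, D=e−e_prev=10.9; u=1·4.9+1/2·2.9+1/4·10.9=9.075; next y=4/5·(-3.9)+1·9.075=5.955
n=3: y=5.955, sp=1, e=sp−y=-4.955; I=-2.055, D=e−e_prev=-9.855; u=1·(-4.955)+1/2·(-2.055)+1/4·(-9.855)=-8.44625; next y=4/5·5.955+1·(-8.44625)=-3.68225
n=4: y=-3.68225, sp=1, e=sp−y=4.68225; I=2.62725, D=e−e_prev=9.63725; u=1·4.68225+1/2·2.62725+1/4·9.63725≈8.405188; next y=4/5·(-3.68225)+1·8.405188≈5.459388
n=5: y≈5.459388, sp=1, e=sp−y≈-4.459388; I≈-1.832138, D=e−e_prev≈-9.141638; u=1·(-4.459388)+1/2·(-1.832138)+1/4·(-9.141638)≈-7.660866; next y=4/5·5.459388+1·(-7.660866)≈-3.293356
n=6: y≈-3.293356, sp=1, e=sp−y≈4.293356; I≈2.461218, D=e−e_prev≈8.752743; u=1·4.293356+1/2·2.461218+1/4·8.752743≈7.712150; next y=4/5·(-3.293356)+1·7.712150≈5.077466
n=7: y≈5.077466, sp=1, e=sp−y≈-4.077466; I≈-1.616248, D=e−e_prev≈-8.370822; u=1·(-4.077466)+1/2·(-1.616248)+1/4·(-8.370822)≈-6.978295; next y=4/5·5.077466+1·(-6.978295)≈-2.916323
n=8: y≈-2.916323, sp=1, e=sp−y≈3.916323; I≈2.300075, D=e−e_prev≈7.993788; u=1·3.916323+1/2·2.300075+1/4·7.993788≈7.064807; next y=4/5·(-2.916323)+1·7.064807≈4.731749
n=9: y≈4.731749, sp=2, e=sp−y≈-2.731749; I≈-0.431674, D=e−e_prev≈-6.648071; u=1·(-2.731749)+1/2·(-0.431674)+1/4·(-6.648071)≈-4.609604; next y=4/5·4.731749+1·(-4.609604)≈-0.824205
n=10: y≈-0.824205, sp=2, e=sp−y≈2.824205; I≈2.392531, D=e−e_prev≈5.555954; u=1·2.824205+1/2·2.392531+1/4·5.555954≈5.409459; next y=4/5·(-0.824205)+1·5.409459≈4.750095

0 4 7.000 0.000
1 1 -9.500 7.000
2 1 9.075 -3.900
3 1 -8.446 5.955
4 1 8.405 -3.682
5 1 -7.661 5.459
6 1 7.712 -3.293
7 1 -6.978 5.077
8 1 7.065 -2.916
9 2 -4.610 4.732
10 2 5.409 -0.824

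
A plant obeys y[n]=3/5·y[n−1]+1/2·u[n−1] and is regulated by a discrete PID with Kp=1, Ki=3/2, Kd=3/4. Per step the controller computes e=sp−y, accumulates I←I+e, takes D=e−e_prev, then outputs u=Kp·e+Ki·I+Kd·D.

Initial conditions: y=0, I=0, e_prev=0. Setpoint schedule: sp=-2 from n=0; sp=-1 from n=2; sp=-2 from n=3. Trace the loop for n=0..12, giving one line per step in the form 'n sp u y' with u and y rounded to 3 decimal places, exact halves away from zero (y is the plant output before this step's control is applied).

0 -2 -6.500 0.000
1 -2 2.563 -3.250
2 -1 -3.139 -0.669
3 -2 -1.468 -1.971
4 -2 -1.915 -1.917
5 -2 -1.379 -2.107
6 -2 -1.859 -1.954
7 -2 -1.332 -2.102
8 -2 -1.858 -1.927
9 -2 -1.322 -2.085
10 -2 -1.875 -1.912
11 -2 -1.316 -2.085
12 -2 -1.890 -1.909

(exact arithmetic carried between steps; '≈' marks a value shown rounded to 6 d.p. or computed from one; I and e_prev carry over from the previous line; the table rounds u and y to 3 d.p., halves away from zero)
n=0: y=0, sp=-2, e=sp−y=-2; I=-2, D=e−e_prev=-2; u=1·(-2)+3/2·(-2)+3/4·(-2)=-6.5; next y=3/5·0+1/2·(-6.5)=-3.25
n=1: y=-3.25, sp=-2, e=sp−y=1.25; I=-0.75, D=e−e_prev=3.25; u=1·1.25+3/2·(-0.75)+3/4·3.25=2.5625; next y=3/5·(-3.25)+1/2·2.5625=-0.66875
n=2: y=-0.66875, sp=-1, e=sp−y=-0.33125; I=-1.08125, D=e−e_prev=-1.58125; u=1·(-0.33125)+3/2·(-1.08125)+3/4·(-1.58125)≈-3.139063; next y=3/5·(-0.66875)+1/2·(-3.139063)≈-1.970781
n=3: y≈-1.970781, sp=-2, e=sp−y≈-0.029219; I≈-1.110469, D=e−e_prev≈0.302031; u=1·(-0.029219)+3/2·(-1.110469)+3/4·0.302031≈-1.468398; next y=3/5·(-1.970781)+1/2·(-1.468398)≈-1.916668
n=4: y≈-1.916668, sp=-2, e=sp−y≈-0.083332; I≈-1.193801, D=e−e_prev≈-0.054113; u=1·(-0.083332)+3/2·(-1.193801)+3/4·(-0.054113)≈-1.914618; next y=3/5·(-1.916668)+1/2·(-1.914618)≈-2.107310
n=5: y≈-2.107310, sp=-2, e=sp−y≈0.107310; I≈-1.086491, D=e−e_prev≈0.190642; u=1·0.107310+3/2·(-1.086491)+3/4·0.190642≈-1.379445; next y=3/5·(-2.107310)+1/2·(-1.379445)≈-1.954108
n=6: y≈-1.954108, sp=-2, e=sp−y≈-0.045892; I≈-1.132382, D=e−e_prev≈-0.153201; u=1·(-0.045892)+3/2·(-1.132382)+3/4·(-0.153201)≈-1.859366; next y=3/5·(-1.954108)+1/2·(-1.859366)≈-2.102148
n=7: y≈-2.102148, sp=-2, e=sp−y≈0.102148; I≈-1.030234, D=e−e_prev≈0.148040; u=1·0.102148+3/2·(-1.030234)+3/4·0.148040≈-1.332173; next y=3/5·(-2.102148)+1/2·(-1.332173)≈-1.927376
n=8: y≈-1.927376, sp=-2, e=sp−y≈-0.072624; I≈-1.102859, D=e−e_prev≈-0.174773; u=1·(-0.072624)+3/2·(-1.102859)+3/4·(-0.174773)≈-1.857992; next y=3/5·(-1.927376)+1/2·(-1.857992)≈-2.085421
n=9: y≈-2.085421, sp=-2, e=sp−y≈0.085421; I≈-1.017437, D=e−e_prev≈0.158046; u=1·0.085421+3/2·(-1.017437)+3/4·0.158046≈-1.322201; next y=3/5·(-2.085421)+1/2·(-1.322201)≈-1.912353
n=10: y≈-1.912353, sp=-2, e=sp−y≈-0.087647; I≈-1.105084, D=e−e_prev≈-0.173068; u=1·(-0.087647)+3/2·(-1.105084)+3/4·(-0.173068)≈-1.875075; next y=3/5·(-1.912353)+1/2·(-1.875075)≈-2.084949
n=11: y≈-2.084949, sp=-2, e=sp−y≈0.084949; I≈-1.020135, D=e−e_prev≈0.172596; u=1·0.084949+3/2·(-1.020135)+3/4·0.172596≈-1.315807; next y=3/5·(-2.084949)+1/2·(-1.315807)≈-1.908873
n=12: y≈-1.908873, sp=-2, e=sp−y≈-0.091127; I≈-1.111262, D=e−e_prev≈-0.176076; u=1·(-0.091127)+3/2·(-1.111262)+3/4·(-0.176076)≈-1.890078; next y=3/5·(-1.908873)+1/2·(-1.890078)≈-2.090363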